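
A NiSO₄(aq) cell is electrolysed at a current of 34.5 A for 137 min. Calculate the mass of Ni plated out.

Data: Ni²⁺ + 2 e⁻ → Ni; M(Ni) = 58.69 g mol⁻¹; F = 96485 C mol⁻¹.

86.3 g

Q = I·t = 34.50 A × 8220.0 s = 283600 C.
n(e⁻) = Q/F = 283600 / 96485 = 2.939 mol.
Ni²⁺ + 2 e⁻ → Ni, so n(Ni) = n(e⁻)/2 = 1.470 mol.
m = n·M = 1.470 × 58.69 = 86.3 g.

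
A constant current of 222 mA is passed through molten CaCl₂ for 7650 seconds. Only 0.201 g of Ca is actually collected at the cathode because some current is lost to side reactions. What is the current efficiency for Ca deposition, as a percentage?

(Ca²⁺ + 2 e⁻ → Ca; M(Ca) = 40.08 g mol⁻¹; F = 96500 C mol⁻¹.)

Q = I·t = 0.2220 × 7650.0 = 1698 C; n(e⁻) = 1698/96500 = 0.01760 mol.
Theoretical n(Ca) = n(e⁻)/2 = 0.008799 mol, i.e. m_theo = 0.008799 × 40.08 = 0.3527 g.
Efficiency = m_actual / m_theo = 0.201 / 0.3527 = 57.0 %.

57.0 %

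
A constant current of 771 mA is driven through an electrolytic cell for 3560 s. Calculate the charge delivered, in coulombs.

Q = I·t = 0.7710 A × 3560.0 s = 2740 C.

2740 C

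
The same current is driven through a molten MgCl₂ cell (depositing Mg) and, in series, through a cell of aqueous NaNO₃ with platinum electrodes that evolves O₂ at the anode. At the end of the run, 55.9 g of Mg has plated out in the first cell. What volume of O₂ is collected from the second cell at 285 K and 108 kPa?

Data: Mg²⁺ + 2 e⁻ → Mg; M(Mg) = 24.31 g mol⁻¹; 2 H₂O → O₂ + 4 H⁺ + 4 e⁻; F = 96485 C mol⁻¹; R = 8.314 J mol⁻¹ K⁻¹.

n(Mg) = 55.9 / 24.31 = 2.299 mol, so n(e⁻) = 2 × 2.299 = 4.599 mol.
The cells are in series, so the same 4.599 mol of electrons passes through the second cell.
2 H₂O → O₂ + 4 H⁺ + 4 e⁻ — 4 mol e⁻ per mol O₂, so n(O₂) = 4.599/4 = 1.150 mol.
V = nRT/P = (1.150 × 8.314 × 285) / (108 × 10³) = 0.0252 m³ = 25.2 L.

25.2 L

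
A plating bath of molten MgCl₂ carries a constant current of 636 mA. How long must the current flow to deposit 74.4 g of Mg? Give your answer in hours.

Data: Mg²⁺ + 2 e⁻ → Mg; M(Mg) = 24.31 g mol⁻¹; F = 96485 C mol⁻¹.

n(Mg) = m/M = 74.4 / 24.31 = 3.060 mol.
Each Mg atom requires 2 electrons, so n(e⁻) = 2 × 3.060 = 6.121 mol.
Q = n(e⁻)·F = 6.121 × 96485 = 590600 C.
t = Q/I = 590600 / 0.6360 A = 928600 s = 258 h.

258 h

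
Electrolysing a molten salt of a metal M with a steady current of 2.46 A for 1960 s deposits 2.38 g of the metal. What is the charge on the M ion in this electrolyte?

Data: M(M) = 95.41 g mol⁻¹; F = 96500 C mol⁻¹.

Q = I·t = 2.460 A × 1960.0 s = 4822 C, so n(e⁻) = 4822/96500 = 0.04996 mol.
n(M) deposited = 2.38 / 95.41 = 0.02494 mol.
Electrons per atom = n(e⁻)/n(M) = 0.04996 / 0.02494 = 2.00 ≈ 2, so the ion is M²⁺.

+2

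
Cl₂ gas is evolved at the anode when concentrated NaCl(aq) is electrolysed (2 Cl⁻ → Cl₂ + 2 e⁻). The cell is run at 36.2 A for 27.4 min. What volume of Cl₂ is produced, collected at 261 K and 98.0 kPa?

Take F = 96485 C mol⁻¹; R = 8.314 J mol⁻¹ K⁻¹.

Q = I·t = 36.20 A × 1644.0 s = 59510 C.
n(e⁻) = Q/F = 59510 / 96485 = 0.6168 mol.
2 electrons are transferred per Cl₂ molecule, so n(Cl₂) = 0.6168 / 2 = 0.3084 mol.
V = nRT/P = (0.3084 × 8.314 × 261) / (98.0 × 10³ Pa) = 0.00683 m³ = 6.83 L.

6.83 L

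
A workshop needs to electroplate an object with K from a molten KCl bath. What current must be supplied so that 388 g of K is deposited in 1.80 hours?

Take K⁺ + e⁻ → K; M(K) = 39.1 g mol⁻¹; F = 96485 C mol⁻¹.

148 A

n(K) = 388 / 39.1 = 9.923 mol.
n(e⁻) = 1 × 9.923 = 9.923 mol.
Q = n(e⁻)·F = 9.923 × 96485 = 957400 C.
I = Q/t = 957400 / 6480.0 s = 148 A.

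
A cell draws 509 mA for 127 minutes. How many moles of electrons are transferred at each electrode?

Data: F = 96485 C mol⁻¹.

Q = I·t = 0.5090 A × 7620.0 s = 3879 C.
n(e⁻) = Q/F = 3879 / 96485 = 0.0402 mol.

0.0402 mol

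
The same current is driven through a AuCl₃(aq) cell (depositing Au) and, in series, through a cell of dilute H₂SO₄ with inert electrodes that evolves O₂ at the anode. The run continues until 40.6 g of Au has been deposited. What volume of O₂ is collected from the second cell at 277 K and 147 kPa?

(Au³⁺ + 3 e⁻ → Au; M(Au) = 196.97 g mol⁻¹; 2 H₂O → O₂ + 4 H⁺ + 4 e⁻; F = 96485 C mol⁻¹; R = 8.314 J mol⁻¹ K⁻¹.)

2.42 L

n(Au) = 40.6 / 196.97 = 0.2061 mol, so n(e⁻) = 3 × 0.2061 = 0.6184 mol.
The cells are in series, so the same 0.6184 mol of electrons passes through the second cell.
2 H₂O → O₂ + 4 H⁺ + 4 e⁻ — 4 mol e⁻ per mol O₂, so n(O₂) = 0.6184/4 = 0.1546 mol.
V = nRT/P = (0.1546 × 8.314 × 277) / (147 × 10³) = 0.00242 m³ = 2.42 L.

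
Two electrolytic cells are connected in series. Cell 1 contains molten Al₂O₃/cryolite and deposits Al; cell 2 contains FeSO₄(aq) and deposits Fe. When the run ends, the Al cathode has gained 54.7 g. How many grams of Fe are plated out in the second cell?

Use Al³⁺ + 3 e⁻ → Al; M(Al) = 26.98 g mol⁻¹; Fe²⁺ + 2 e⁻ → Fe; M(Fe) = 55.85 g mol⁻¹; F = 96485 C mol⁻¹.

170 g

n(Al) = 54.7 / 26.98 = 2.027 mol.
Since Al³⁺ + 3 e⁻ → Al, n(e⁻) passed = 3 × 2.027 = 6.082 mol.
Cells in series carry the same charge, so the same 6.082 mol of electrons passes through cell 2.
Fe²⁺ + 2 e⁻ → Fe, so n(Fe) = 6.082 / 2 = 3.041 mol.
m(Fe) = 3.041 × 55.85 = 170 g.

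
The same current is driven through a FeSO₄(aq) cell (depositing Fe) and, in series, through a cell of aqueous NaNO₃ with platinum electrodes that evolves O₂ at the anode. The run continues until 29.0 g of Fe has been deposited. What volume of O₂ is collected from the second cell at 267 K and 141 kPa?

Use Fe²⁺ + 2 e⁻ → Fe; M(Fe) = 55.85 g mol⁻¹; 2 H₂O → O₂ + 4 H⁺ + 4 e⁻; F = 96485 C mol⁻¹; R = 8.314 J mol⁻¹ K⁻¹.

n(Fe) = 29.0 / 55.85 = 0.5192 mol, so n(e⁻) = 2 × 0.5192 = 1.038 mol.
The cells are in series, so the same 1.038 mol of electrons passes through the second cell.
2 H₂O → O₂ + 4 H⁺ + 4 e⁻ — 4 mol e⁻ per mol O₂, so n(O₂) = 1.038/4 = 0.2596 mol.
V = nRT/P = (0.2596 × 8.314 × 267) / (141 × 10³) = 0.00409 m³ = 4.09 L.

4.09 L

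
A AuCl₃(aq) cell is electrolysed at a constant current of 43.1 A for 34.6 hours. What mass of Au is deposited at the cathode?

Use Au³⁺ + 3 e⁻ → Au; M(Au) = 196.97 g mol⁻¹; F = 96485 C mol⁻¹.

3650 g

Q = I·t = 43.10 A × 124560 s = 5369000 C.
n(e⁻) = Q/F = 5369000 / 96485 = 55.64 mol.
Au³⁺ + 3 e⁻ → Au, so n(Au) = n(e⁻)/3 = 18.55 mol.
m = n·M = 18.55 × 196.97 = 3650 g.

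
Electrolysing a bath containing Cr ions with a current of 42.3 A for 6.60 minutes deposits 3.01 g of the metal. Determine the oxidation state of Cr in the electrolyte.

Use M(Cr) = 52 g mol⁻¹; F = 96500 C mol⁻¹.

+3

Q = I·t = 42.30 A × 396.00 s = 16750 C, so n(e⁻) = 16750/96500 = 0.1736 mol.
n(Cr) deposited = 3.01 / 52 = 0.05788 mol.
Electrons per atom = n(e⁻)/n(Cr) = 0.1736 / 0.05788 = 3.00 ≈ 3, so the ion is Cr³⁺.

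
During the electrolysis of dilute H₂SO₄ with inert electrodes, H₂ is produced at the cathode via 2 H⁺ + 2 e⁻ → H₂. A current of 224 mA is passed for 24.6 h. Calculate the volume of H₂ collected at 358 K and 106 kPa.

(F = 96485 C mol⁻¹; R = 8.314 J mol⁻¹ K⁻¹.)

Q = I·t = 0.2240 A × 88560 s = 19840 C.
n(e⁻) = Q/F = 19840 / 96485 = 0.2056 mol.
2 electrons are transferred per H₂ molecule, so n(H₂) = 0.2056 / 2 = 0.1028 mol.
V = nRT/P = (0.1028 × 8.314 × 358) / (106 × 10³ Pa) = 0.00289 m³ = 2.89 L.

2.89 L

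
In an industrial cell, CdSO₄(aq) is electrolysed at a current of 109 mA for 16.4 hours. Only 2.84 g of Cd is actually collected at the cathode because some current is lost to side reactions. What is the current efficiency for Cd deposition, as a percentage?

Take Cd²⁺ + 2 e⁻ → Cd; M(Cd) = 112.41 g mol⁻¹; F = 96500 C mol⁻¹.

75.8 %

Q = I·t = 0.1090 × 59040 = 6435 C; n(e⁻) = 6435/96500 = 0.06669 mol.
Theoretical n(Cd) = n(e⁻)/2 = 0.03334 mol, i.e. m_theo = 0.03334 × 112.41 = 3.748 g.
Efficiency = m_actual / m_theo = 2.84 / 3.748 = 75.8 %.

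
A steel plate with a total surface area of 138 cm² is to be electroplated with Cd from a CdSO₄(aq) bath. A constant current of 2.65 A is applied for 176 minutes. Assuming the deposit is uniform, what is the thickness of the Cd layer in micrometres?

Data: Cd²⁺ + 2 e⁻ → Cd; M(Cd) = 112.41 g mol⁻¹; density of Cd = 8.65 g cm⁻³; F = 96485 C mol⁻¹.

Q = I·t = 2.650 × 10560 = 27980 C; n(e⁻) = 0.2900 mol.
n(Cd) = n(e⁻)/2 = 0.1450 mol, so m = 0.1450 × 112.41 = 16.30 g.
Volume = m/ρ = 16.30 / 8.65 = 1.885 cm³.
Thickness = V/A = 1.885 / 138 = 0.0137 cm = 137 μm.

137 μm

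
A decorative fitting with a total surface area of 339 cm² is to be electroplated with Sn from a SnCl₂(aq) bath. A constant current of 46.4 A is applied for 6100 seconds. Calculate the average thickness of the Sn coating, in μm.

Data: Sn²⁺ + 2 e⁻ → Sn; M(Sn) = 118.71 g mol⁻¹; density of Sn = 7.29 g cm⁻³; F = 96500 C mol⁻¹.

704 μm

Q = I·t = 46.40 × 6100.0 = 283000 C; n(e⁻) = 2.933 mol.
n(Sn) = n(e⁻)/2 = 1.467 mol, so m = 1.467 × 118.71 = 174.1 g.
Volume = m/ρ = 174.1 / 7.29 = 23.88 cm³.
Thickness = V/A = 23.88 / 339 = 0.0704 cm = 704 μm.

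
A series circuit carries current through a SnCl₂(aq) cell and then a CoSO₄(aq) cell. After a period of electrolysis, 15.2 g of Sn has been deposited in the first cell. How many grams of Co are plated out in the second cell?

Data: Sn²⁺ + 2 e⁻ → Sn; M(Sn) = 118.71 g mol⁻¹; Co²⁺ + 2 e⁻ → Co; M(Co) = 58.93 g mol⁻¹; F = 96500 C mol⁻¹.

7.55 g

n(Sn) = 15.2 / 118.71 = 0.1280 mol.
Since Sn²⁺ + 2 e⁻ → Sn, n(e⁻) passed = 2 × 0.1280 = 0.2561 mol.
Cells in series carry the same charge, so the same 0.2561 mol of electrons passes through cell 2.
Co²⁺ + 2 e⁻ → Co, so n(Co) = 0.2561 / 2 = 0.1280 mol.
m(Co) = 0.1280 × 58.93 = 7.55 g.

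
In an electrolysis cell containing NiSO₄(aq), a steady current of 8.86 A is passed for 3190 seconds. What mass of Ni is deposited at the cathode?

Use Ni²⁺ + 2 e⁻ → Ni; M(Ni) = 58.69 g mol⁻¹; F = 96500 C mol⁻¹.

8.59 g

Q = I·t = 8.860 A × 3190.0 s = 28260 C.
n(e⁻) = Q/F = 28260 / 96500 = 0.2929 mol.
Ni²⁺ + 2 e⁻ → Ni, so n(Ni) = n(e⁻)/2 = 0.1464 mol.
m = n·M = 0.1464 × 58.69 = 8.59 g.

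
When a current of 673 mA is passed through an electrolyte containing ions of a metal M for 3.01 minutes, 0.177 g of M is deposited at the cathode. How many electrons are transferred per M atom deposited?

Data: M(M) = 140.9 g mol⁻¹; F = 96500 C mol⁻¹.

Q = I·t = 0.6730 A × 180.60 s = 121.5 C, so n(e⁻) = 121.5/96500 = 0.001260 mol.
n(M) deposited = 0.177 / 140.9 = 0.001256 mol.
Electrons per atom = n(e⁻)/n(M) = 0.001260 / 0.001256 = 1.00 ≈ 1, so the ion is M⁺.

1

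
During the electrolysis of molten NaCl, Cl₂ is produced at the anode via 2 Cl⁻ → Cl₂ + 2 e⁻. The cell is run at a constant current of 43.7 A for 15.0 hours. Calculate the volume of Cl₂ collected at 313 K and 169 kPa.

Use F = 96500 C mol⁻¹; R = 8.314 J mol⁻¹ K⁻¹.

188 L

Q = I·t = 43.70 A × 54000 s = 2360000 C.
n(e⁻) = Q/F = 2360000 / 96500 = 24.45 mol.
2 electrons are transferred per Cl₂ molecule, so n(Cl₂) = 24.45 / 2 = 12.23 mol.
V = nRT/P = (12.23 × 8.314 × 313) / (169 × 10³ Pa) = 0.188 m³ = 188 L.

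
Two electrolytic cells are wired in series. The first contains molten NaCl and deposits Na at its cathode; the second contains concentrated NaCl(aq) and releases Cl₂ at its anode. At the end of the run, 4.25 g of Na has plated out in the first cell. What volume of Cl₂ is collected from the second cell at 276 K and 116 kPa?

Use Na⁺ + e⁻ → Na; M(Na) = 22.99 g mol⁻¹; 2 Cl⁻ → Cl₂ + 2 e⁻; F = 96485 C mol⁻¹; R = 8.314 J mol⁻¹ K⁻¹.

n(Na) = 4.25 / 22.99 = 0.1849 mol, so n(e⁻) = 1 × 0.1849 = 0.1849 mol.
The cells are in series, so the same 0.1849 mol of electrons passes through the second cell.
2 Cl⁻ → Cl₂ + 2 e⁻ — 2 mol e⁻ per mol Cl₂, so n(Cl₂) = 0.1849/2 = 0.09243 mol.
V = nRT/P = (0.09243 × 8.314 × 276) / (116 × 10³) = 0.00183 m³ = 1.83 L.

1.83 L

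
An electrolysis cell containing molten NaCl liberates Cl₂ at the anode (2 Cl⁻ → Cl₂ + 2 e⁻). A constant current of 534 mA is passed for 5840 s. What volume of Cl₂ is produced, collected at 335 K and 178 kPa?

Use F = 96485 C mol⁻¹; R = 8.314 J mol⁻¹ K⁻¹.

Q = I·t = 0.5340 A × 5840.0 s = 3119 C.
n(e⁻) = Q/F = 3119 / 96485 = 0.03232 mol.
2 electrons are transferred per Cl₂ molecule, so n(Cl₂) = 0.03232 / 2 = 0.01616 mol.
V = nRT/P = (0.01616 × 8.314 × 335) / (178 × 10³ Pa) = 2.53 × 10⁻⁴ m³ = 0.253 L.

0.253 L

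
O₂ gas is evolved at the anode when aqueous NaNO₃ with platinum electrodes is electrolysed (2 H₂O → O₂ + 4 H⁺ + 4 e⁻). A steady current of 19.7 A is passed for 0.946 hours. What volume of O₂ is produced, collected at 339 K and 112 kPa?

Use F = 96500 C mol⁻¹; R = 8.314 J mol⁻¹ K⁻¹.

Q = I·t = 19.70 A × 3405.6 s = 67090 C.
n(e⁻) = Q/F = 67090 / 96500 = 0.6952 mol.
4 electrons are transferred per O₂ molecule, so n(O₂) = 0.6952 / 4 = 0.1738 mol.
V = nRT/P = (0.1738 × 8.314 × 339) / (112 × 10³ Pa) = 0.00437 m³ = 4.37 L.

4.37 L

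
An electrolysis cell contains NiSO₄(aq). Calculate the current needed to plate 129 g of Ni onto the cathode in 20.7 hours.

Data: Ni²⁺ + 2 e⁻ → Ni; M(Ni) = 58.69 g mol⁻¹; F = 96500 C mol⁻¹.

n(Ni) = 129 / 58.69 = 2.198 mol.
n(e⁻) = 2 × 2.198 = 4.396 mol.
Q = n(e⁻)·F = 4.396 × 96500 = 424200 C.
I = Q/t = 424200 / 74520 s = 5.69 A.

5.69 A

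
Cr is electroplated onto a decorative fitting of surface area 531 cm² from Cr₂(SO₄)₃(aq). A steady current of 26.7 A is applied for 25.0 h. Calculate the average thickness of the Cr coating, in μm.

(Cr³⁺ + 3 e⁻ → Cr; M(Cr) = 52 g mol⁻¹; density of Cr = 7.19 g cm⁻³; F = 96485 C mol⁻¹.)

1130 μm

Q = I·t = 26.70 × 90000 = 2403000 C; n(e⁻) = 24.91 mol.
n(Cr) = n(e⁻)/3 = 8.302 mol, so m = 8.302 × 52 = 431.7 g.
Volume = m/ρ = 431.7 / 7.19 = 60.04 cm³.
Thickness = V/A = 60.04 / 531 = 0.113 cm = 1130 μm.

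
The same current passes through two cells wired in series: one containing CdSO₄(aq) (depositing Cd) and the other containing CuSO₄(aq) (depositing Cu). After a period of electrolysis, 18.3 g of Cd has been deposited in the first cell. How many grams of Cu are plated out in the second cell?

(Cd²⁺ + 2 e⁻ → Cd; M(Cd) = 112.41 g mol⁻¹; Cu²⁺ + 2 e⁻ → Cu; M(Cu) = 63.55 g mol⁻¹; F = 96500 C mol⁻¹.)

n(Cd) = 18.3 / 112.41 = 0.1628 mol.
Since Cd²⁺ + 2 e⁻ → Cd, n(e⁻) passed = 2 × 0.1628 = 0.3256 mol.
Cells in series carry the same charge, so the same 0.3256 mol of electrons passes through cell 2.
Cu²⁺ + 2 e⁻ → Cu, so n(Cu) = 0.3256 / 2 = 0.1628 mol.
m(Cu) = 0.1628 × 63.55 = 10.3 g.

10.3 g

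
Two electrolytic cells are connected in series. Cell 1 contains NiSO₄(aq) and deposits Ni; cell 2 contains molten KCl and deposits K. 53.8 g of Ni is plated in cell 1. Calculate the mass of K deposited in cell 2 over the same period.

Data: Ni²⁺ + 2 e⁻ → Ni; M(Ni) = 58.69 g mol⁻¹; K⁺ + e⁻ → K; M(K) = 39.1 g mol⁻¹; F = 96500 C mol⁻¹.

n(Ni) = 53.8 / 58.69 = 0.9167 mol.
Since Ni²⁺ + 2 e⁻ → Ni, n(e⁻) passed = 2 × 0.9167 = 1.833 mol.
Cells in series carry the same charge, so the same 1.833 mol of electrons passes through cell 2.
K⁺ + e⁻ → K, so n(K) = 1.833 / 1 = 1.833 mol.
m(K) = 1.833 × 39.1 = 71.7 g.

71.7 g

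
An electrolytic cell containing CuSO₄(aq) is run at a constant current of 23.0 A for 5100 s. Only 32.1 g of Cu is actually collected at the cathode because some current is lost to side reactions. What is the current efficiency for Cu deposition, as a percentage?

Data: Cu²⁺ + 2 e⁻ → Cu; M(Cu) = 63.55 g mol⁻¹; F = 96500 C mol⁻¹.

83.1 %

Q = I·t = 23.00 × 5100.0 = 117300 C; n(e⁻) = 117300/96500 = 1.216 mol.
Theoretical n(Cu) = n(e⁻)/2 = 0.6078 mol, i.e. m_theo = 0.6078 × 63.55 = 38.62 g.
Efficiency = m_actual / m_theo = 32.1 / 38.62 = 83.1 %.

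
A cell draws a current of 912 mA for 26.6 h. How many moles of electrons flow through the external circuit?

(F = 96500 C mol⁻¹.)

0.905 mol

Q = I·t = 0.9120 A × 95760 s = 87330 C.
n(e⁻) = Q/F = 87330 / 96500 = 0.905 mol.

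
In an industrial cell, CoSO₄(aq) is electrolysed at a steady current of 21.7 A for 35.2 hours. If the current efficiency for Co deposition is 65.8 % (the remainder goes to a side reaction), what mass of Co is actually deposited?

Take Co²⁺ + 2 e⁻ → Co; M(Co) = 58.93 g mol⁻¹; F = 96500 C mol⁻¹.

Q = I·t = 21.70 × 126720 = 2750000 C.
n(e⁻) = 2750000/96500 = 28.50 mol; theoretically n(Co) = 28.50/2 = 14.25 mol, m_theo = 839.6 g.
At 65.8 % efficiency, m_actual = 0.658 × 839.6 = 552 g.

552 g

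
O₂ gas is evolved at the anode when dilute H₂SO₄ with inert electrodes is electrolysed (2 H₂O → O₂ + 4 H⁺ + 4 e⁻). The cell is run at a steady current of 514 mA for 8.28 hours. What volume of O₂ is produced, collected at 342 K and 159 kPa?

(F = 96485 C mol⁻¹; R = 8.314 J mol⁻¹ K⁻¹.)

0.710 L

Q = I·t = 0.5140 A × 29808 s = 15320 C.
n(e⁻) = Q/F = 15320 / 96485 = 0.1588 mol.
4 electrons are transferred per O₂ molecule, so n(O₂) = 0.1588 / 4 = 0.03970 mol.
V = nRT/P = (0.03970 × 8.314 × 342) / (159 × 10³ Pa) = 7.10 × 10⁻⁴ m³ = 0.710 L.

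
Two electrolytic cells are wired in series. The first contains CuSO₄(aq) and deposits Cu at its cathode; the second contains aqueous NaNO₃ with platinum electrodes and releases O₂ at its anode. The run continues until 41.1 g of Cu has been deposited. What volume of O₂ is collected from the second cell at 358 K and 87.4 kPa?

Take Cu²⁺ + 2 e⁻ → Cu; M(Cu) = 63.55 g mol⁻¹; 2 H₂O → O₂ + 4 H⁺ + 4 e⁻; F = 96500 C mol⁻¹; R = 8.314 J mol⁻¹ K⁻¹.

11.0 L

n(Cu) = 41.1 / 63.55 = 0.6467 mol, so n(e⁻) = 2 × 0.6467 = 1.293 mol.
The cells are in series, so the same 1.293 mol of electrons passes through the second cell.
2 H₂O → O₂ + 4 H⁺ + 4 e⁻ — 4 mol e⁻ per mol O₂, so n(O₂) = 1.293/4 = 0.3234 mol.
V = nRT/P = (0.3234 × 8.314 × 358) / (87.4 × 10³) = 0.0110 m³ = 11.0 L.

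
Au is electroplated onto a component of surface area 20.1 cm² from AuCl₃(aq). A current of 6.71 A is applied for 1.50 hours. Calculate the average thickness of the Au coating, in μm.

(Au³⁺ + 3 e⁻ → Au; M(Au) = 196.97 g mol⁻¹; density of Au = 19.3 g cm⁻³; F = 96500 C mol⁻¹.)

635 μm

Q = I·t = 6.710 × 5400.0 = 36230 C; n(e⁻) = 0.3755 mol.
n(Au) = n(e⁻)/3 = 0.1252 mol, so m = 0.1252 × 196.97 = 24.65 g.
Volume = m/ρ = 24.65 / 19.3 = 1.277 cm³.
Thickness = V/A = 1.277 / 20.1 = 0.0635 cm = 635 μm.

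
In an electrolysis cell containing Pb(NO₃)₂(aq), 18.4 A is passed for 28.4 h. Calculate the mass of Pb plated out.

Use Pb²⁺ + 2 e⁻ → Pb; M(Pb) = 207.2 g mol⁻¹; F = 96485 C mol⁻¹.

Q = I·t = 18.40 A × 102240 s = 1881000 C.
n(e⁻) = Q/F = 1881000 / 96485 = 19.50 mol.
Pb²⁺ + 2 e⁻ → Pb, so n(Pb) = n(e⁻)/2 = 9.749 mol.
m = n·M = 9.749 × 207.2 = 2020 g.

2020 g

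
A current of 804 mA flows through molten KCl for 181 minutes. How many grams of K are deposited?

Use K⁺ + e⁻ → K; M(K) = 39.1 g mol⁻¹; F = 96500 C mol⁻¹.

3.54 g

Q = I·t = 0.8040 A × 10860 s = 8731 C.
n(e⁻) = Q/F = 8731 / 96500 = 0.09048 mol.
K⁺ + e⁻ → K, so n(K) = n(e⁻)/1 = 0.09048 mol.
m = n·M = 0.09048 × 39.1 = 3.54 g.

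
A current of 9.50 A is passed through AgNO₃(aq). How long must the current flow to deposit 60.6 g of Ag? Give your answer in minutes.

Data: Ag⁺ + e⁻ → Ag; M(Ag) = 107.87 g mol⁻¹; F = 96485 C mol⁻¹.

n(Ag) = m/M = 60.6 / 107.87 = 0.5618 mol.
Each Ag atom requires 1 electron, so n(e⁻) = 1 × 0.5618 = 0.5618 mol.
Q = n(e⁻)·F = 0.5618 × 96485 = 54200 C.
t = Q/I = 54200 / 9.500 A = 5706 s = 95.1 min.

95.1 min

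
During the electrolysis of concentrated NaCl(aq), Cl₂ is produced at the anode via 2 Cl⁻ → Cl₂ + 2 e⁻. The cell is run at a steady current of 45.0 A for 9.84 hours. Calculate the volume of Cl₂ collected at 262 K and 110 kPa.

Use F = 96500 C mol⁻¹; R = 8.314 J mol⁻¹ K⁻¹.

Q = I·t = 45.00 A × 35424 s = 1594000 C.
n(e⁻) = Q/F = 1594000 / 96500 = 16.52 mol.
2 electrons are transferred per Cl₂ molecule, so n(Cl₂) = 16.52 / 2 = 8.259 mol.
V = nRT/P = (8.259 × 8.314 × 262) / (110 × 10³ Pa) = 0.164 m³ = 164 L.

164 L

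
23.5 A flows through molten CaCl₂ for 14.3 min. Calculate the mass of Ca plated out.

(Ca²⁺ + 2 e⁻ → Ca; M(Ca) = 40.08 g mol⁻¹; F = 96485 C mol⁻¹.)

Q = I·t = 23.50 A × 858.00 s = 20160 C.
n(e⁻) = Q/F = 20160 / 96485 = 0.2090 mol.
Ca²⁺ + 2 e⁻ → Ca, so n(Ca) = n(e⁻)/2 = 0.1045 mol.
m = n·M = 0.1045 × 40.08 = 4.19 g.

4.19 g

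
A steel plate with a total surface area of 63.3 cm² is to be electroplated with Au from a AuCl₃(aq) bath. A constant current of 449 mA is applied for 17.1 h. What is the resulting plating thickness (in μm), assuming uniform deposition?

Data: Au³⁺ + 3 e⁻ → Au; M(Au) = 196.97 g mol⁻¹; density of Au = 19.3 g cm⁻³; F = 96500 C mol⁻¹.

154 μm

Q = I·t = 0.4490 × 61560 = 27640 C; n(e⁻) = 0.2864 mol.
n(Au) = n(e⁻)/3 = 0.09548 mol, so m = 0.09548 × 196.97 = 18.81 g.
Volume = m/ρ = 18.81 / 19.3 = 0.9744 cm³.
Thickness = V/A = 0.9744 / 63.3 = 0.0154 cm = 154 μm.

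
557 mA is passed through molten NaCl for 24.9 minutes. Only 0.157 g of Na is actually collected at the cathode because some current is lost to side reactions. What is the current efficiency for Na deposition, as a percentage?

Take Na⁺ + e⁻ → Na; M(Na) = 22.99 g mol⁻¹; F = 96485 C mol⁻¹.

Q = I·t = 0.5570 × 1494.0 = 832.2 C; n(e⁻) = 832.2/96485 = 0.008625 mol.
Theoretical n(Na) = n(e⁻)/1 = 0.008625 mol, i.e. m_theo = 0.008625 × 22.99 = 0.1983 g.
Efficiency = m_actual / m_theo = 0.157 / 0.1983 = 79.2 %.

79.2 %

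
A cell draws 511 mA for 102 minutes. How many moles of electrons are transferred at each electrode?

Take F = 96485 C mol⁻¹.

Q = I·t = 0.5110 A × 6120.0 s = 3127 C.
n(e⁻) = Q/F = 3127 / 96485 = 0.0324 mol.

0.0324 mol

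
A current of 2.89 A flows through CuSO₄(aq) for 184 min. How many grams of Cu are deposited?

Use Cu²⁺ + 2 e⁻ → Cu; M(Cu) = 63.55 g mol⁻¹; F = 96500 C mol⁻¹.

Q = I·t = 2.890 A × 11040 s = 31910 C.
n(e⁻) = Q/F = 31910 / 96500 = 0.3306 mol.
Cu²⁺ + 2 e⁻ → Cu, so n(Cu) = n(e⁻)/2 = 0.1653 mol.
m = n·M = 0.1653 × 63.55 = 10.5 g.

10.5 g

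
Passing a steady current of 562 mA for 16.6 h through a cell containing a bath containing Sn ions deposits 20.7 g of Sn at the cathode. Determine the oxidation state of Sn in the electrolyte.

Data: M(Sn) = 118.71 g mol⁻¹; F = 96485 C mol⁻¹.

Q = I·t = 0.5620 A × 59760 s = 33590 C, so n(e⁻) = 33590/96485 = 0.3481 mol.
n(Sn) deposited = 20.7 / 118.71 = 0.1744 mol.
Electrons per atom = n(e⁻)/n(Sn) = 0.3481 / 0.1744 = 2.00 ≈ 2, so the ion is Sn²⁺.

+2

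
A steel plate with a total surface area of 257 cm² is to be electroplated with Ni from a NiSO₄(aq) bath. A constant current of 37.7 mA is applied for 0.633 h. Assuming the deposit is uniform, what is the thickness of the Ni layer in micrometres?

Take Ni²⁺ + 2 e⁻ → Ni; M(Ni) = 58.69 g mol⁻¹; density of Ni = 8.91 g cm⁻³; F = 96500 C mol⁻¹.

Q = I·t = 0.03770 × 2278.8 = 85.91 C; n(e⁻) = 0.0008903 mol.
n(Ni) = n(e⁻)/2 = 0.0004451 mol, so m = 0.0004451 × 58.69 = 0.02612 g.
Volume = m/ρ = 0.02612 / 8.91 = 0.002932 cm³.
Thickness = V/A = 0.002932 / 257 = 1.14 × 10⁻⁵ cm = 0.114 μm.

0.114 μm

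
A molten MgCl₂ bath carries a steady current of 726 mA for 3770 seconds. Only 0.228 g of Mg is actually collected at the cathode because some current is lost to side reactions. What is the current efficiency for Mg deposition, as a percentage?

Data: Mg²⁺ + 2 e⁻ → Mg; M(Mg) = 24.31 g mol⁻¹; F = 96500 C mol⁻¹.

66.1 %

Q = I·t = 0.7260 × 3770.0 = 2737 C; n(e⁻) = 2737/96500 = 0.02836 mol.
Theoretical n(Mg) = n(e⁻)/2 = 0.01418 mol, i.e. m_theo = 0.01418 × 24.31 = 0.3448 g.
Efficiency = m_actual / m_theo = 0.228 / 0.3448 = 66.1 %.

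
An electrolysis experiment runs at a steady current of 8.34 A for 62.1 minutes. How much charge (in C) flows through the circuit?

31100 C

Q = I·t = 8.340 A × 3726.0 s = 31100 C.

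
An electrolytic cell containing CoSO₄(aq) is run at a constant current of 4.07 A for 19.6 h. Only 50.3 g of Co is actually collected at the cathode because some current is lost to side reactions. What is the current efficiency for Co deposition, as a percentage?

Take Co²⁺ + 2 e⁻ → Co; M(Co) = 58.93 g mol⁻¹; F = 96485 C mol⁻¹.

Q = I·t = 4.070 × 70560 = 287200 C; n(e⁻) = 287200/96485 = 2.976 mol.
Theoretical n(Co) = n(e⁻)/2 = 1.488 mol, i.e. m_theo = 1.488 × 58.93 = 87.70 g.
Efficiency = m_actual / m_theo = 50.3 / 87.70 = 57.4 %.

57.4 %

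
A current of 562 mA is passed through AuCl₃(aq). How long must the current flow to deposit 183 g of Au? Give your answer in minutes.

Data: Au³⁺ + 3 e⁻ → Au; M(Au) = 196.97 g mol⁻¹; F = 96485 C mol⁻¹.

7980 min

n(Au) = m/M = 183 / 196.97 = 0.9291 mol.
Each Au atom requires 3 electrons, so n(e⁻) = 3 × 0.9291 = 2.787 mol.
Q = n(e⁻)·F = 2.787 × 96485 = 268900 C.
t = Q/I = 268900 / 0.5620 A = 478500 s = 7980 min.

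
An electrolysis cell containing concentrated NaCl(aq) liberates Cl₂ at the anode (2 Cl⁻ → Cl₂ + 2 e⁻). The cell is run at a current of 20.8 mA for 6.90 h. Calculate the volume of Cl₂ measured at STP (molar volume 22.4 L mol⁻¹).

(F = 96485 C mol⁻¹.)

0.0600 L

Q = I·t = 0.02080 A × 24840 s = 516.7 C.
n(e⁻) = Q/F = 516.7 / 96485 = 0.005355 mol.
2 electrons are transferred per Cl₂ molecule, so n(Cl₂) = 0.005355 / 2 = 0.002677 mol.
V = n × V_m = 0.002677 × 22.4 = 0.0600 L.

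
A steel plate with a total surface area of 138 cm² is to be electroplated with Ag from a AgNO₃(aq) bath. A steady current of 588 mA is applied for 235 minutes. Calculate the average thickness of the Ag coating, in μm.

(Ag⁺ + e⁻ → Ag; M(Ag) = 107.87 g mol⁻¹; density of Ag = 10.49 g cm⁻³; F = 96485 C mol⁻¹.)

64.0 μm

Q = I·t = 0.5880 × 14100 = 8291 C; n(e⁻) = 0.08593 mol.
n(Ag) = n(e⁻)/1 = 0.08593 mol, so m = 0.08593 × 107.87 = 9.269 g.
Volume = m/ρ = 9.269 / 10.49 = 0.8836 cm³.
Thickness = V/A = 0.8836 / 138 = 0.00640 cm = 64.0 μm.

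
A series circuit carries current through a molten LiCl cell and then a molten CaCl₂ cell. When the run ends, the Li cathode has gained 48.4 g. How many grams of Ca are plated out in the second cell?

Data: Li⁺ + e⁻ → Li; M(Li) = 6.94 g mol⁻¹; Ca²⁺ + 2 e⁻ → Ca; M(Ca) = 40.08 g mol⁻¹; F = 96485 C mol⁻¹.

n(Li) = 48.4 / 6.94 = 6.974 mol.
Since Li⁺ + e⁻ → Li, n(e⁻) passed = 1 × 6.974 = 6.974 mol.
Cells in series carry the same charge, so the same 6.974 mol of electrons passes through cell 2.
Ca²⁺ + 2 e⁻ → Ca, so n(Ca) = 6.974 / 2 = 3.487 mol.
m(Ca) = 3.487 × 40.08 = 140 g.

140 g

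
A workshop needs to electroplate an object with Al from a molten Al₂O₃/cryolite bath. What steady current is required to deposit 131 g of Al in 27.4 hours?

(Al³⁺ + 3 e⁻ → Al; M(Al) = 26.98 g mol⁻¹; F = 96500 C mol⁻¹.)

14.3 A

n(Al) = 131 / 26.98 = 4.855 mol.
n(e⁻) = 3 × 4.855 = 14.57 mol.
Q = n(e⁻)·F = 14.57 × 96500 = 1406000 C.
I = Q/t = 1406000 / 98640 s = 14.3 A.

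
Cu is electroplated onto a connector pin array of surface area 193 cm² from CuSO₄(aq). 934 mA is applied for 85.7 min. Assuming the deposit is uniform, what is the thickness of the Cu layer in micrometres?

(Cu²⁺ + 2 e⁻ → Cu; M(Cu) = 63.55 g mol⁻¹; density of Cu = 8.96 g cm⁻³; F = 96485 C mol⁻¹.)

9.15 μm

Q = I·t = 0.9340 × 5142.0 = 4803 C; n(e⁻) = 0.04978 mol.
n(Cu) = n(e⁻)/2 = 0.02489 mol, so m = 0.02489 × 63.55 = 1.582 g.
Volume = m/ρ = 1.582 / 8.96 = 0.1765 cm³.
Thickness = V/A = 0.1765 / 193 = 9.15 × 10⁻⁴ cm = 9.15 μm.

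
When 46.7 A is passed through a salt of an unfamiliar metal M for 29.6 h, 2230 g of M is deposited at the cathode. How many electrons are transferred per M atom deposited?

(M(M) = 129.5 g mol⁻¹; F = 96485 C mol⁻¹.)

Q = I·t = 46.70 A × 106560 s = 4976000 C, so n(e⁻) = 4976000/96485 = 51.58 mol.
n(M) deposited = 2230 / 129.5 = 17.22 mol.
Electrons per atom = n(e⁻)/n(M) = 51.58 / 17.22 = 3.00 ≈ 3, so the ion is M³⁺.

3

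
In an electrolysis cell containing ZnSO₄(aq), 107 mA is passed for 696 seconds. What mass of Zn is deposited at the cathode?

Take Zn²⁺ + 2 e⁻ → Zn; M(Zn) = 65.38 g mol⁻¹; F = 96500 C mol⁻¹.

0.0252 g

Q = I·t = 0.1070 A × 696.00 s = 74.47 C.
n(e⁻) = Q/F = 74.47 / 96500 = 0.0007717 mol.
Zn²⁺ + 2 e⁻ → Zn, so n(Zn) = n(e⁻)/2 = 0.0003859 mol.
m = n·M = 0.0003859 × 65.38 = 0.0252 g.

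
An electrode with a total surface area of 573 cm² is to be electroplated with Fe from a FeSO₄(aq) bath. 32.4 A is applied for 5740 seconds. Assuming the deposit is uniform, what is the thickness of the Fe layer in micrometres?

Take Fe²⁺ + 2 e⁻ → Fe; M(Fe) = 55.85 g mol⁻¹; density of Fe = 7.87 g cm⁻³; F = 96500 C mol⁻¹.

119 μm

Q = I·t = 32.40 × 5740.0 = 186000 C; n(e⁻) = 1.927 mol.
n(Fe) = n(e⁻)/2 = 0.9636 mol, so m = 0.9636 × 55.85 = 53.82 g.
Volume = m/ρ = 53.82 / 7.87 = 6.838 cm³.
Thickness = V/A = 6.838 / 573 = 0.0119 cm = 119 μm.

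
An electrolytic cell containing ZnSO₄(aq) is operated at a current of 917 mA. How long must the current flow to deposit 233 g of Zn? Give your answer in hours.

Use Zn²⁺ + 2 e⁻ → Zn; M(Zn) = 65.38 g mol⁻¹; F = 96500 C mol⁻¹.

n(Zn) = m/M = 233 / 65.38 = 3.564 mol.
Each Zn atom requires 2 electrons, so n(e⁻) = 2 × 3.564 = 7.128 mol.
Q = n(e⁻)·F = 7.128 × 96500 = 687800 C.
t = Q/I = 687800 / 0.9170 A = 750100 s = 208 h.

208 h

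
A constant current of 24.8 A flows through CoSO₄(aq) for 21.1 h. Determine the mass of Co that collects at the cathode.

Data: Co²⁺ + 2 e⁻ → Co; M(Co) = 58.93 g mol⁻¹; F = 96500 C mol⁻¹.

575 g

Q = I·t = 24.80 A × 75960 s = 1884000 C.
n(e⁻) = Q/F = 1884000 / 96500 = 19.52 mol.
Co²⁺ + 2 e⁻ → Co, so n(Co) = n(e⁻)/2 = 9.761 mol.
m = n·M = 9.761 × 58.93 = 575 g.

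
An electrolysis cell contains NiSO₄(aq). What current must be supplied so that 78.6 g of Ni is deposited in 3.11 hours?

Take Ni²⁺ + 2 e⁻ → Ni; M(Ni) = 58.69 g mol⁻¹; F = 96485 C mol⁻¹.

n(Ni) = 78.6 / 58.69 = 1.339 mol.
n(e⁻) = 2 × 1.339 = 2.678 mol.
Q = n(e⁻)·F = 2.678 × 96485 = 258400 C.
I = Q/t = 258400 / 11196 s = 23.1 A.

23.1 A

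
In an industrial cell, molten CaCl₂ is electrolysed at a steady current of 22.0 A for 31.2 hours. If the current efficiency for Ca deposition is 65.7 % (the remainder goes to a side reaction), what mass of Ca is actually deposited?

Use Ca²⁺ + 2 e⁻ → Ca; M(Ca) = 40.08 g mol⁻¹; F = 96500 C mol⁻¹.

337 g

Q = I·t = 22.00 × 112320 = 2471000 C.
n(e⁻) = 2471000/96500 = 25.61 mol; theoretically n(Ca) = 25.61/2 = 12.80 mol, m_theo = 513.2 g.
At 65.7 % efficiency, m_actual = 0.657 × 513.2 = 337 g.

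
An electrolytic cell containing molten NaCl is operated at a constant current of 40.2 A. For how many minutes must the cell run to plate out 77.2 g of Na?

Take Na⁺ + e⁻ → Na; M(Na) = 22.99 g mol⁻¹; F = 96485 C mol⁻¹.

134 min

n(Na) = m/M = 77.2 / 22.99 = 3.358 mol.
Each Na atom requires 1 electron, so n(e⁻) = 1 × 3.358 = 3.358 mol.
Q = n(e⁻)·F = 3.358 × 96485 = 324000 C.
t = Q/I = 324000 / 40.20 A = 8060 s = 134 min.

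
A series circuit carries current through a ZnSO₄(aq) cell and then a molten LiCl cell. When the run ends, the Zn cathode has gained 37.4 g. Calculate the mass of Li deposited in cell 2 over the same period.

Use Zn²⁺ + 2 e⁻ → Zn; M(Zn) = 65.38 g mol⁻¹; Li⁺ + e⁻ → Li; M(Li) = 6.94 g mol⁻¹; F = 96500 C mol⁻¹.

7.94 g

n(Zn) = 37.4 / 65.38 = 0.5720 mol.
Since Zn²⁺ + 2 e⁻ → Zn, n(e⁻) passed = 2 × 0.5720 = 1.144 mol.
Cells in series carry the same charge, so the same 1.144 mol of electrons passes through cell 2.
Li⁺ + e⁻ → Li, so n(Li) = 1.144 / 1 = 1.144 mol.
m(Li) = 1.144 × 6.94 = 7.94 g.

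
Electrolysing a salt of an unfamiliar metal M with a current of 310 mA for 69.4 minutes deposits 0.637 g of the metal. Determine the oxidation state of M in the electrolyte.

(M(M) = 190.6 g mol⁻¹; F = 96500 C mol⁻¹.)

+4

Q = I·t = 0.3100 A × 4164.0 s = 1291 C, so n(e⁻) = 1291/96500 = 0.01338 mol.
n(M) deposited = 0.637 / 190.6 = 0.003342 mol.
Electrons per atom = n(e⁻)/n(M) = 0.01338 / 0.003342 = 4.00 ≈ 4, so the ion is M⁴⁺.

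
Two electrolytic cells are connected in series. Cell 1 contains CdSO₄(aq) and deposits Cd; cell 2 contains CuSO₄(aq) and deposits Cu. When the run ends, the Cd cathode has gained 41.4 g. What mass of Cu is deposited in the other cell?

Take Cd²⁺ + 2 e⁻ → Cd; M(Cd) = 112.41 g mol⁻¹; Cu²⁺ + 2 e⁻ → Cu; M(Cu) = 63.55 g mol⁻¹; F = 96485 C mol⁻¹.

n(Cd) = 41.4 / 112.41 = 0.3683 mol.
Since Cd²⁺ + 2 e⁻ → Cd, n(e⁻) passed = 2 × 0.3683 = 0.7366 mol.
Cells in series carry the same charge, so the same 0.7366 mol of electrons passes through cell 2.
Cu²⁺ + 2 e⁻ → Cu, so n(Cu) = 0.7366 / 2 = 0.3683 mol.
m(Cu) = 0.3683 × 63.55 = 23.4 g.

23.4 g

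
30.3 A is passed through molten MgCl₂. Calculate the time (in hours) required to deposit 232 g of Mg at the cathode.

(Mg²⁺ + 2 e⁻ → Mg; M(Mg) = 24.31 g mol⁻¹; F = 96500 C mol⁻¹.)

16.9 h

n(Mg) = m/M = 232 / 24.31 = 9.543 mol.
Each Mg atom requires 2 electrons, so n(e⁻) = 2 × 9.543 = 19.09 mol.
Q = n(e⁻)·F = 19.09 × 96500 = 1842000 C.
t = Q/I = 1842000 / 30.30 A = 60790 s = 16.9 h.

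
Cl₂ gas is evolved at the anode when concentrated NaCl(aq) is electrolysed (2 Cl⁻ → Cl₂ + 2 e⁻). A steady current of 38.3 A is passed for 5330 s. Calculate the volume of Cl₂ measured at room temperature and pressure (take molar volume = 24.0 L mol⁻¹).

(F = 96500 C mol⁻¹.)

25.4 L

Q = I·t = 38.30 A × 5330.0 s = 204100 C.
n(e⁻) = Q/F = 204100 / 96500 = 2.115 mol.
2 electrons are transferred per Cl₂ molecule, so n(Cl₂) = 2.115 / 2 = 1.058 mol.
V = n × V_m = 1.058 × 24.0 = 25.4 L.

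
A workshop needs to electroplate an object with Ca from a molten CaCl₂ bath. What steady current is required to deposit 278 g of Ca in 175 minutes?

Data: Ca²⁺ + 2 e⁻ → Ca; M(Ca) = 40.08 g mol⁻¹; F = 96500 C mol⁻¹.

n(Ca) = 278 / 40.08 = 6.936 mol.
n(e⁻) = 2 × 6.936 = 13.87 mol.
Q = n(e⁻)·F = 13.87 × 96500 = 1339000 C.
I = Q/t = 1339000 / 10500 s = 127 A.

127 A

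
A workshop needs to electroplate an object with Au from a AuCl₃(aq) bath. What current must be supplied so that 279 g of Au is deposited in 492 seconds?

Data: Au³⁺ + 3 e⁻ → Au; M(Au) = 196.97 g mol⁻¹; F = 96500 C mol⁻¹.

n(Au) = 279 / 196.97 = 1.416 mol.
n(e⁻) = 3 × 1.416 = 4.249 mol.
Q = n(e⁻)·F = 4.249 × 96500 = 410100 C.
I = Q/t = 410100 / 492.00 s = 833 A.

833 A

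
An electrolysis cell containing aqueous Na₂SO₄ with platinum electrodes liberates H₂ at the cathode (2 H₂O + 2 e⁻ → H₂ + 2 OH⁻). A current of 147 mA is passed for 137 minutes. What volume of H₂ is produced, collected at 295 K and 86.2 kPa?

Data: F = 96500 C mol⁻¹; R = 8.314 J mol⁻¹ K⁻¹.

Q = I·t = 0.1470 A × 8220.0 s = 1208 C.
n(e⁻) = Q/F = 1208 / 96500 = 0.01252 mol.
2 electrons are transferred per H₂ molecule, so n(H₂) = 0.01252 / 2 = 0.006261 mol.
V = nRT/P = (0.006261 × 8.314 × 295) / (86.2 × 10³ Pa) = 1.78 × 10⁻⁴ m³ = 0.178 L.

0.178 L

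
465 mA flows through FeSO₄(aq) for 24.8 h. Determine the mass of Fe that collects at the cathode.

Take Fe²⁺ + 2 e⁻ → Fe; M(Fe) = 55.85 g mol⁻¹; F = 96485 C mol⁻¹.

12.0 g

Q = I·t = 0.4650 A × 89280 s = 41520 C.
n(e⁻) = Q/F = 41520 / 96485 = 0.4303 mol.
Fe²⁺ + 2 e⁻ → Fe, so n(Fe) = n(e⁻)/2 = 0.2151 mol.
m = n·M = 0.2151 × 55.85 = 12.0 g.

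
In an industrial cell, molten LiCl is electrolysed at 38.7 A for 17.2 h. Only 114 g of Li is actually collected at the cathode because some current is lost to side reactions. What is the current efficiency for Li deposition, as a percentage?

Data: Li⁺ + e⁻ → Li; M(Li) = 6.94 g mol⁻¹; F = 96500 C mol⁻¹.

Q = I·t = 38.70 × 61920 = 2396000 C; n(e⁻) = 2396000/96500 = 24.83 mol.
Theoretical n(Li) = n(e⁻)/1 = 24.83 mol, i.e. m_theo = 24.83 × 6.94 = 172.3 g.
Efficiency = m_actual / m_theo = 114 / 172.3 = 66.2 %.

66.2 %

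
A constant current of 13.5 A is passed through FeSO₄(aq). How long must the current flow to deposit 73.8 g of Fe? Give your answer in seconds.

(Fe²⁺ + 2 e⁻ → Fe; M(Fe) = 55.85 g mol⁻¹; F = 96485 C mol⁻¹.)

18900 s

n(Fe) = m/M = 73.8 / 55.85 = 1.321 mol.
Each Fe atom requires 2 electrons, so n(e⁻) = 2 × 1.321 = 2.643 mol.
Q = n(e⁻)·F = 2.643 × 96485 = 255000 C.
t = Q/I = 255000 / 13.50 A = 18890 s.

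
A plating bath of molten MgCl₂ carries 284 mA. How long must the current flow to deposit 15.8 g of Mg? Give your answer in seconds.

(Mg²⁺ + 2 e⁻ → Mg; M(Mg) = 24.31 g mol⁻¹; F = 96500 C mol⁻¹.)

4.42 × 10⁵ s

n(Mg) = m/M = 15.8 / 24.31 = 0.6499 mol.
Each Mg atom requires 2 electrons, so n(e⁻) = 2 × 0.6499 = 1.300 mol.
Q = n(e⁻)·F = 1.300 × 96500 = 125400 C.
t = Q/I = 125400 / 0.2840 A = 441700 s.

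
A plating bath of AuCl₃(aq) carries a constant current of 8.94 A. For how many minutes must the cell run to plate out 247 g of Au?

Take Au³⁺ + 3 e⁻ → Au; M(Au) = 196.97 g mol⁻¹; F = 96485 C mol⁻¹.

n(Au) = m/M = 247 / 196.97 = 1.254 mol.
Each Au atom requires 3 electrons, so n(e⁻) = 3 × 1.254 = 3.762 mol.
Q = n(e⁻)·F = 3.762 × 96485 = 363000 C.
t = Q/I = 363000 / 8.940 A = 40600 s = 677 min.

677 min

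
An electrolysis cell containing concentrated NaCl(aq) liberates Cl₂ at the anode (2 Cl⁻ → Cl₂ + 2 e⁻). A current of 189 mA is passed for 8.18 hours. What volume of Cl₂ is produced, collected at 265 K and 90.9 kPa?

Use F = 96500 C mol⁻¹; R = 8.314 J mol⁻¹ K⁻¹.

0.699 L

Q = I·t = 0.1890 A × 29448 s = 5566 C.
n(e⁻) = Q/F = 5566 / 96500 = 0.05768 mol.
2 electrons are transferred per Cl₂ molecule, so n(Cl₂) = 0.05768 / 2 = 0.02884 mol.
V = nRT/P = (0.02884 × 8.314 × 265) / (90.9 × 10³ Pa) = 6.99 × 10⁻⁴ m³ = 0.699 L.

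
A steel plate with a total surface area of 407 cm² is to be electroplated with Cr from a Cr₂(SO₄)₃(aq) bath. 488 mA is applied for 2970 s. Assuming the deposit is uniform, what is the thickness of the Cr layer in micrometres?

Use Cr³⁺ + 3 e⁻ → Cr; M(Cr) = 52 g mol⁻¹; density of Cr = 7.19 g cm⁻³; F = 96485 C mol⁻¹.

Q = I·t = 0.4880 × 2970.0 = 1449 C; n(e⁻) = 0.01502 mol.
n(Cr) = n(e⁻)/3 = 0.005007 mol, so m = 0.005007 × 52 = 0.2604 g.
Volume = m/ρ = 0.2604 / 7.19 = 0.03621 cm³.
Thickness = V/A = 0.03621 / 407 = 8.90 × 10⁻⁵ cm = 0.890 μm.

0.890 μm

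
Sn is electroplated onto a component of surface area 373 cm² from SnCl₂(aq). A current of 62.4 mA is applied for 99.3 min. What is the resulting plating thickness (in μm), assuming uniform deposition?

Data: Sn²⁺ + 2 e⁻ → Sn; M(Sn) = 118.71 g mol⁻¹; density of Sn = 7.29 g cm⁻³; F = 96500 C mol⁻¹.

0.841 μm

Q = I·t = 0.06240 × 5958.0 = 371.8 C; n(e⁻) = 0.003853 mol.
n(Sn) = n(e⁻)/2 = 0.001926 mol, so m = 0.001926 × 118.71 = 0.2287 g.
Volume = m/ρ = 0.2287 / 7.29 = 0.03137 cm³.
Thickness = V/A = 0.03137 / 373 = 8.41 × 10⁻⁵ cm = 0.841 μm.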